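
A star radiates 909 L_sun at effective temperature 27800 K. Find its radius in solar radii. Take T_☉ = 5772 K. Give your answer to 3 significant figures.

1.30 solar radii

R/R_☉ = √(L/L_☉) / (T/T_☉)² = √(909) / (4.816)²
       = 30.15 / 23.20 = 1.300.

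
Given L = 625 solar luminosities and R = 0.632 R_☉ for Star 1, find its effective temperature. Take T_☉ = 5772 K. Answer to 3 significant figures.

T/T_☉ = (L/L_☉)^(1/4) / (R/R_☉)^(1/2)
T = 5772 × (625)^(1/4) / √(0.632) = 5772 × 5.000 / 0.7950 = 3.630×10^4 K.

3.63×10^4 K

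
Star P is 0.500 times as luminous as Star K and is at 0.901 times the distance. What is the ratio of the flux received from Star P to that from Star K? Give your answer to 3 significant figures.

0.616

F = L/(4πd²), so F_P/F_K = (L_P/L_K) / (d_P/d_K)²
= 0.500 / (0.901)² = 0.500 / 0.8118 = 0.6159.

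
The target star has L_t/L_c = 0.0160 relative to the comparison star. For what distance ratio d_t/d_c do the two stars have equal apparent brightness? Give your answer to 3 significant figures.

0.126

Equal flux requires L_t/d_t² = L_c/d_c², so d_t/d_c = √(L_t/L_c)
= √(0.0160) = 0.1265.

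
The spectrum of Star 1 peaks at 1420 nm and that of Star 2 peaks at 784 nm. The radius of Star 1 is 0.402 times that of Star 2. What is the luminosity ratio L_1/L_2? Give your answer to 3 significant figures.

0.0150

Wien's law gives T ∝ 1/λ_max, so T_1/T_2 = λ_2/λ_1 = 784/1420 = 0.5521.
Then L ∝ R²T⁴ gives L_1/L_2 = (0.402)² × (0.5521)⁴ = 0.1616 × 0.09292 = 0.01502.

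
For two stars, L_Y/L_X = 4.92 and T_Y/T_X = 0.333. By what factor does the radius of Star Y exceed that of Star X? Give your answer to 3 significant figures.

L ∝ R²T⁴ gives R ∝ √L / T², so
R_Y/R_X = √(4.92) / (0.333)² = 2.218 / 0.1109 = 20.00.

20.0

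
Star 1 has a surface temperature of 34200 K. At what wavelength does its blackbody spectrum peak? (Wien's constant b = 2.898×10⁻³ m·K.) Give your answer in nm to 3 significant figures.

λ_max = b/T = 2.898×10⁻³ / 34200 = 8.47×10^-8 m = 84.74 nm.

84.7 nm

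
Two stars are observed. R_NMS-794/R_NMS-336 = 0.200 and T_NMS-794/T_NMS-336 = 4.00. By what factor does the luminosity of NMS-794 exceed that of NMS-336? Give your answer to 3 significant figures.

From the Stefan–Boltzmann law, L ∝ R²T⁴, so
L_NMS-794/L_NMS-336 = (R_NMS-794/R_NMS-336)² (T_NMS-794/T_NMS-336)⁴ = (0.200)² × (4.00)⁴ = 0.04000 × 256.0 = 10.24.

10.2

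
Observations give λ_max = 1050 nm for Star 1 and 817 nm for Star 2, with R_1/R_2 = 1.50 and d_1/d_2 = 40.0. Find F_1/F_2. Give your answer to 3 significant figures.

Wien's law: T_1/T_2 = λ_2/λ_1 = 817/1050 = 0.7781.
L_1/L_2 = (R_1/R_2)²(T_1/T_2)⁴ = (1.50)²(0.7781)⁴ = 0.8247.
F_1/F_2 = (L_1/L_2)/(d_1/d_2)² = 0.8247/(40.0)² = 5.155×10^-4.

5.15×10^-4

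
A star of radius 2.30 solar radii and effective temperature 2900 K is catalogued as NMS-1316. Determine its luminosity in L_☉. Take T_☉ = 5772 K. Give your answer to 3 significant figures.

0.337 L_☉

L/L_☉ = (R/R_☉)² (T/T_☉)⁴ = (2.30)² × (2900/5772)⁴
       = 5.290 × (0.5024)⁴ = 5.290 × 0.06372 = 0.3371.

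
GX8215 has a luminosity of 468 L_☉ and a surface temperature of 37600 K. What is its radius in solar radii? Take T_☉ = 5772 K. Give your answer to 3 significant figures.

0.510 solar radii

R/R_☉ = √(L/L_☉) / (T/T_☉)² = √(468) / (6.514)²
       = 21.63 / 42.43 = 0.5098.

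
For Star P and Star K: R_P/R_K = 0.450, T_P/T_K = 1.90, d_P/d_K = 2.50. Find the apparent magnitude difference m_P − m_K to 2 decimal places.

0.94

L_P/L_K = (0.450)²(1.90)⁴ = 2.639.
F_P/F_K = (L_P/L_K)/(d_P/d_K)² = 2.639/6.250 = 0.4222.
m_P − m_K = −2.5 log₁₀(0.4222) = 0.94.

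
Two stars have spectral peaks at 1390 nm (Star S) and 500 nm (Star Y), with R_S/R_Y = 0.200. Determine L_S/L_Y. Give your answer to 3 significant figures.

6.70×10^-4

Wien's law gives T ∝ 1/λ_max, so T_S/T_Y = λ_Y/λ_S = 500/1390 = 0.3597.
Then L ∝ R²T⁴ gives L_S/L_Y = (0.200)² × (0.3597)⁴ = 0.04000 × 0.01674 = 6.697×10^-4.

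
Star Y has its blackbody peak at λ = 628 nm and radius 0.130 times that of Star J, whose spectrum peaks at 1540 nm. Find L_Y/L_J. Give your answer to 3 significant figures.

0.611

Wien's law gives T ∝ 1/λ_max, so T_Y/T_J = λ_J/λ_Y = 1540/628 = 2.452.
Then L ∝ R²T⁴ gives L_Y/L_J = (0.130)² × (2.452)⁴ = 0.01690 × 36.16 = 0.6111.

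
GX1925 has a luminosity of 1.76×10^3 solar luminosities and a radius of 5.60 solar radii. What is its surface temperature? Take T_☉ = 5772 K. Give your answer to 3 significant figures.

T/T_☉ = (L/L_☉)^(1/4) / (R/R_☉)^(1/2)
T = 5772 × (1.76×10^3)^(1/4) / √(5.60) = 5772 × 6.477 / 2.366 = 1.580×10^4 K.

1.58×10^4 K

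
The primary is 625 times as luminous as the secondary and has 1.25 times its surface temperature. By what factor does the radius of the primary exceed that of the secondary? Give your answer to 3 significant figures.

L ∝ R²T⁴ gives R ∝ √L / T², so
R_p/R_s = √(625) / (1.25)² = 25.00 / 1.562 = 16.00.

16.0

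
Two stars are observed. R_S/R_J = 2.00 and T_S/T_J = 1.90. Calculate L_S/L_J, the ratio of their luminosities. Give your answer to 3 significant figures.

From the Stefan–Boltzmann law, L ∝ R²T⁴, so
L_S/L_J = (R_S/R_J)² (T_S/T_J)⁴ = (2.00)² × (1.90)⁴ = 4.000 × 13.03 = 52.13.

52.1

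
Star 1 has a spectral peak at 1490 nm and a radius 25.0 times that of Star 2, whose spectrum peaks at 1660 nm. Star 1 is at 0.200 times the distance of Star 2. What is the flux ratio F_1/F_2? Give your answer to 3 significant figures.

Wien's law: T_1/T_2 = λ_2/λ_1 = 1660/1490 = 1.114.
L_1/L_2 = (R_1/R_2)²(T_1/T_2)⁴ = (25.0)²(1.114)⁴ = 962.9.
F_1/F_2 = (L_1/L_2)/(d_1/d_2)² = 962.9/(0.200)² = 2.407×10^4.

2.41×10^4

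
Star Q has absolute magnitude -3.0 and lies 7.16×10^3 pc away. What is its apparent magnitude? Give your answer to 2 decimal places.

m = M + 5 log₁₀(d/10 pc) = -3.0 + 5 log₁₀(7.16×10^3/10)
  = -3.0 + 5 × 2.855 = -3.0 + 14.27 = 11.27.

11.27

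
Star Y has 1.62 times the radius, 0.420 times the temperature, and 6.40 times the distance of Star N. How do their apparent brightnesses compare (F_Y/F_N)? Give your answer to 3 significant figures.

0.00199

L_Y/L_N = (R_Y/R_N)²(T_Y/T_N)⁴ = (1.62)² × (0.420)⁴ = 0.08166.
F_Y/F_N = (L_Y/L_N)/(d_Y/d_N)² = 0.08166 / (6.40)² = 0.001994.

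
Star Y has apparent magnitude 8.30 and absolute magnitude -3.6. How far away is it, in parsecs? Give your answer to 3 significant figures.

m − M = 5 log₁₀(d/10 pc)
8.30 − (-3.6) = 11.90 = 5 log₁₀(d/10)
d = 10 × 10^(11.90/5) = 10 × 10^2.380 = 2399 pc.

2.40×10^3 pc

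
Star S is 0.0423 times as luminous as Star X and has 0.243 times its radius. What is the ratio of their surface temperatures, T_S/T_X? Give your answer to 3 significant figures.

0.920

L ∝ R²T⁴ gives T ∝ (L/R²)^(1/4), so
T_S/T_X = (0.0423 / 0.243²)^(1/4) = (0.7164)^(1/4) = 0.9200.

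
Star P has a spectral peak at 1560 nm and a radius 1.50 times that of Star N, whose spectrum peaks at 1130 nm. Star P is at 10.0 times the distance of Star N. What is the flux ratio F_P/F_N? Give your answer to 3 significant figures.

0.00619

Wien's law: T_P/T_N = λ_N/λ_P = 1130/1560 = 0.7244.
L_P/L_N = (R_P/R_N)²(T_P/T_N)⁴ = (1.50)²(0.7244)⁴ = 0.6194.
F_P/F_N = (L_P/L_N)/(d_P/d_N)² = 0.6194/(10.0)² = 0.006194.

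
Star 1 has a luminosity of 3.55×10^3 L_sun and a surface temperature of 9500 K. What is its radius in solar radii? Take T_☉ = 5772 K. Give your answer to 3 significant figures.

22.0 solar radii

R/R_☉ = √(L/L_☉) / (T/T_☉)² = √(3.55×10^3) / (1.646)²
       = 59.58 / 2.709 = 21.99.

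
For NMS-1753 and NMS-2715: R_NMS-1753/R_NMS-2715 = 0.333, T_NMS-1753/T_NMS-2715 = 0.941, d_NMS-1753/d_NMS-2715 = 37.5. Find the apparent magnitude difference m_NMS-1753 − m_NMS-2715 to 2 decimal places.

10.52

L_NMS-1753/L_NMS-2715 = (0.333)²(0.941)⁴ = 0.08695.
F_NMS-1753/F_NMS-2715 = (L_NMS-1753/L_NMS-2715)/(d_NMS-1753/d_NMS-2715)² = 0.08695/1406 = 6.183×10^-5.
m_NMS-1753 − m_NMS-2715 = −2.5 log₁₀(6.183×10^-5) = 10.52.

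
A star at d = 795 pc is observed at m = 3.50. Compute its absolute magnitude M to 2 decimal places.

M = m − 5 log₁₀(d/10 pc) = 3.50 − 5 log₁₀(795/10)
  = 3.50 − 5 × 1.900 = 3.50 − 9.50 = -6.00.

-6.00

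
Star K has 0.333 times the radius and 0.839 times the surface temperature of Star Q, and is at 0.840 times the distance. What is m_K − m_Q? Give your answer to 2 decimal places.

2.77

L_K/L_Q = (0.333)²(0.839)⁴ = 0.05495.
F_K/F_Q = (L_K/L_Q)/(d_K/d_Q)² = 0.05495/0.7056 = 0.07787.
m_K − m_Q = −2.5 log₁₀(0.07787) = 2.77.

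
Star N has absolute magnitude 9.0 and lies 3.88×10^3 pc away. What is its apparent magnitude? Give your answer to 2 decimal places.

21.94

m = M + 5 log₁₀(d/10 pc) = 9.0 + 5 log₁₀(3.88×10^3/10)
  = 9.0 + 5 × 2.589 = 9.0 + 12.94 = 21.94.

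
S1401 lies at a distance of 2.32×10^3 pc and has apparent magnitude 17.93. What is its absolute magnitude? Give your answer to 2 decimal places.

6.10

M = m − 5 log₁₀(d/10 pc) = 17.93 − 5 log₁₀(2.32×10^3/10)
  = 17.93 − 5 × 2.365 = 17.93 − 11.83 = 6.10.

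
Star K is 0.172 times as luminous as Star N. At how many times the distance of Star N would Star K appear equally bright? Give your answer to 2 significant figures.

Equal flux requires L_K/d_K² = L_N/d_N², so d_K/d_N = √(L_K/L_N)
= √(0.172) = 0.4147.

0.41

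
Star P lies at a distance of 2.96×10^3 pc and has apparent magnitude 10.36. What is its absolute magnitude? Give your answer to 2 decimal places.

-2.00

M = m − 5 log₁₀(d/10 pc) = 10.36 − 5 log₁₀(2.96×10^3/10)
  = 10.36 − 5 × 2.471 = 10.36 − 12.36 = -2.00.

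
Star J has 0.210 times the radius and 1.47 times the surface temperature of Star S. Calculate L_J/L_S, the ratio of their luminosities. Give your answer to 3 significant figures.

0.206

From the Stefan–Boltzmann law, L ∝ R²T⁴, so
L_J/L_S = (R_J/R_S)² (T_J/T_S)⁴ = (0.210)² × (1.47)⁴ = 0.04410 × 4.669 = 0.2059.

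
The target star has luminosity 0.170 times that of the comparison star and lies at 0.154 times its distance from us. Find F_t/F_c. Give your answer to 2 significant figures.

7.2

F = L/(4πd²), so F_t/F_c = (L_t/L_c) / (d_t/d_c)²
= 0.170 / (0.154)² = 0.170 / 0.02372 = 7.168.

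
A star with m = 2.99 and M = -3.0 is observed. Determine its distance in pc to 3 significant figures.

m − M = 5 log₁₀(d/10 pc)
2.99 − (-3.0) = 5.99 = 5 log₁₀(d/10)
d = 10 × 10^(5.99/5) = 10 × 10^1.198 = 157.8 pc.

158 pc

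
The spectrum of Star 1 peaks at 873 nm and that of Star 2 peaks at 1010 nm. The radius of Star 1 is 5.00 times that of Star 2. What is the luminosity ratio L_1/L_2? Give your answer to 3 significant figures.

Wien's law gives T ∝ 1/λ_max, so T_1/T_2 = λ_2/λ_1 = 1010/873 = 1.157.
Then L ∝ R²T⁴ gives L_1/L_2 = (5.00)² × (1.157)⁴ = 25.00 × 1.792 = 44.79.

44.8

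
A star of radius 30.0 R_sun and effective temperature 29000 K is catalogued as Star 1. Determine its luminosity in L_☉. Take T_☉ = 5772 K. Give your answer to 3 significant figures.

L/L_☉ = (R/R_☉)² (T/T_☉)⁴ = (30.0)² × (29000/5772)⁴
       = 900.0 × (5.024)⁴ = 900.0 × 637.2 = 5.735×10^5.

5.73×10^5 L_☉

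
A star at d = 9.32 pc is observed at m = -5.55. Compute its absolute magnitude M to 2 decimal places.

M = m − 5 log₁₀(d/10 pc) = -5.55 − 5 log₁₀(9.32/10)
  = -5.55 − 5 × -0.031 = -5.55 − -0.15 = -5.40.

-5.40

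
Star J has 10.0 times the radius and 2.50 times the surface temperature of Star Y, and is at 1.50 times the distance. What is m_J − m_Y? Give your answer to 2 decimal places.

L_J/L_Y = (10.0)²(2.50)⁴ = 3906.
F_J/F_Y = (L_J/L_Y)/(d_J/d_Y)² = 3906/2.250 = 1736.
m_J − m_Y = −2.5 log₁₀(1736) = -8.10.

-8.10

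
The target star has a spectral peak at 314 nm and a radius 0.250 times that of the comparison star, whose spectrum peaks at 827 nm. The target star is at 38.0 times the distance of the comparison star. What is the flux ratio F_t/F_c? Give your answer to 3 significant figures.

0.00208

Wien's law: T_t/T_c = λ_c/λ_t = 827/314 = 2.634.
L_t/L_c = (R_t/R_c)²(T_t/T_c)⁴ = (0.250)²(2.634)⁴ = 3.007.
F_t/F_c = (L_t/L_c)/(d_t/d_c)² = 3.007/(38.0)² = 0.002083.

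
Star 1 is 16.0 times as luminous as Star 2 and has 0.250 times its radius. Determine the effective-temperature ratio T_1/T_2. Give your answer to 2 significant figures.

L ∝ R²T⁴ gives T ∝ (L/R²)^(1/4), so
T_1/T_2 = (16.0 / 0.250²)^(1/4) = (256.0)^(1/4) = 4.000.

4.0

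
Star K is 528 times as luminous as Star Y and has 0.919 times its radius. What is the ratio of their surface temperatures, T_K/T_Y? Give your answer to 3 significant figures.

5.00

L ∝ R²T⁴ gives T ∝ (L/R²)^(1/4), so
T_K/T_Y = (528 / 0.919²)^(1/4) = (625.2)^(1/4) = 5.000.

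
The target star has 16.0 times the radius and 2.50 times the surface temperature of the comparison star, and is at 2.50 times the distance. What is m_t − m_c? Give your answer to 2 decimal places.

-8.01

L_t/L_c = (16.0)²(2.50)⁴ = 1.000×10^4.
F_t/F_c = (L_t/L_c)/(d_t/d_c)² = 1.000×10^4/6.250 = 1600.
m_t − m_c = −2.5 log₁₀(1600) = -8.01.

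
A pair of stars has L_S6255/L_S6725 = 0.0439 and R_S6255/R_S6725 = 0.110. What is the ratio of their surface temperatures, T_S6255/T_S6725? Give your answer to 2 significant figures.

1.4

L ∝ R²T⁴ gives T ∝ (L/R²)^(1/4), so
T_S6255/T_S6725 = (0.0439 / 0.110²)^(1/4) = (3.628)^(1/4) = 1.380.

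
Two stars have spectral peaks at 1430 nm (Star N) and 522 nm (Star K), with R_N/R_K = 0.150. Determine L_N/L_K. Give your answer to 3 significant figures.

4.00×10^-4

Wien's law gives T ∝ 1/λ_max, so T_N/T_K = λ_K/λ_N = 522/1430 = 0.3650.
Then L ∝ R²T⁴ gives L_N/L_K = (0.150)² × (0.3650)⁴ = 0.02250 × 0.01776 = 3.995×10^-4.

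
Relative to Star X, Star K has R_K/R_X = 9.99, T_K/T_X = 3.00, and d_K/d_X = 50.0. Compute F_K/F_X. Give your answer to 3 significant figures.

3.23

L_K/L_X = (R_K/R_X)²(T_K/T_X)⁴ = (9.99)² × (3.00)⁴ = 8084.
F_K/F_X = (L_K/L_X)/(d_K/d_X)² = 8084 / (50.0)² = 3.234.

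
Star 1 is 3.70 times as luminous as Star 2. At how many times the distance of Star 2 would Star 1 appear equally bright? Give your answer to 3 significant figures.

Equal flux requires L_1/d_1² = L_2/d_2², so d_1/d_2 = √(L_1/L_2)
= √(3.70) = 1.924.

1.92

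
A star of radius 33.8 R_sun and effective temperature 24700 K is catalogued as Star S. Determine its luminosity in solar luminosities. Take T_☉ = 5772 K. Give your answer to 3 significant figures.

L/L_☉ = (R/R_☉)² (T/T_☉)⁴ = (33.8)² × (24700/5772)⁴
       = 1142 × (4.279)⁴ = 1142 × 335.3 = 3.831×10^5.

3.83×10^5 solar luminosities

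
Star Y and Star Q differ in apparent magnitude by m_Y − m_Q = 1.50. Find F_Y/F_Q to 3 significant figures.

F_Y/F_Q = 10^(−(m_Y − m_Q)/2.5) = 10^(-1.50/2.5) = 10^-0.600 = 0.2512.

0.251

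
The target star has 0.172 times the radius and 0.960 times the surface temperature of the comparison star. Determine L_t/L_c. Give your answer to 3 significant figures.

0.0251

From the Stefan–Boltzmann law, L ∝ R²T⁴, so
L_t/L_c = (R_t/R_c)² (T_t/T_c)⁴ = (0.172)² × (0.960)⁴ = 0.02958 × 0.8493 = 0.02513.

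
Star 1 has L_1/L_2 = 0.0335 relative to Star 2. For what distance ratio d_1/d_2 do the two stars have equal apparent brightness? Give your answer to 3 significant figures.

0.183

Equal flux requires L_1/d_1² = L_2/d_2², so d_1/d_2 = √(L_1/L_2)
= √(0.0335) = 0.1830.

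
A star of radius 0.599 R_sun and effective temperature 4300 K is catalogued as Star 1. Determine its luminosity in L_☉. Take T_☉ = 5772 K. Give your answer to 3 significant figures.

0.111 L_☉

L/L_☉ = (R/R_☉)² (T/T_☉)⁴ = (0.599)² × (4300/5772)⁴
       = 0.3588 × (0.7450)⁴ = 0.3588 × 0.3080 = 0.1105.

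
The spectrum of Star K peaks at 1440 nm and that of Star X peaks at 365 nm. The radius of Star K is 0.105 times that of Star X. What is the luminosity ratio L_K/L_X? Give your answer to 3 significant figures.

4.55×10^-5

Wien's law gives T ∝ 1/λ_max, so T_K/T_X = λ_X/λ_K = 365/1440 = 0.2535.
Then L ∝ R²T⁴ gives L_K/L_X = (0.105)² × (0.2535)⁴ = 0.01102 × 0.004128 = 4.551×10^-5.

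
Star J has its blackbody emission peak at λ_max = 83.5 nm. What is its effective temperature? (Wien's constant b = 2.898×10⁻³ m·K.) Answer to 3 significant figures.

T = b/λ_max = 2.898×10⁻³ / (83.5×10⁻⁹) = 3.471×10^4 K.

3.47×10^4 K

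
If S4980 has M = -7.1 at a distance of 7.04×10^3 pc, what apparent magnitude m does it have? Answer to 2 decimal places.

7.14

m = M + 5 log₁₀(d/10 pc) = -7.1 + 5 log₁₀(7.04×10^3/10)
  = -7.1 + 5 × 2.848 = -7.1 + 14.24 = 7.14.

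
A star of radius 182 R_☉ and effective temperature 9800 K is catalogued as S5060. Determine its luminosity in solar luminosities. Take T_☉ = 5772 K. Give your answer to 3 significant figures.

L/L_☉ = (R/R_☉)² (T/T_☉)⁴ = (182)² × (9800/5772)⁴
       = 3.312×10^4 × (1.698)⁴ = 3.312×10^4 × 8.310 = 2.753×10^5.

2.75×10^5 solar luminosities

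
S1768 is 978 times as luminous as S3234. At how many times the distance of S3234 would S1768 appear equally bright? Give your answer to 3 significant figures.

Equal flux requires L_S1768/d_S1768² = L_S3234/d_S3234², so d_S1768/d_S3234 = √(L_S1768/L_S3234)
= √(978) = 31.27.

31.3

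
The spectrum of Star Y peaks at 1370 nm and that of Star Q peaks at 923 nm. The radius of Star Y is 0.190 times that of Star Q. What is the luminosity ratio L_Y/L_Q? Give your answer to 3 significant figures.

Wien's law gives T ∝ 1/λ_max, so T_Y/T_Q = λ_Q/λ_Y = 923/1370 = 0.6737.
Then L ∝ R²T⁴ gives L_Y/L_Q = (0.190)² × (0.6737)⁴ = 0.03610 × 0.2060 = 0.007438.

0.00744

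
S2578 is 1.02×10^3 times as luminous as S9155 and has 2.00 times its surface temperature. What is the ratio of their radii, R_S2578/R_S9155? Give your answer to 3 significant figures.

7.98

L ∝ R²T⁴ gives R ∝ √L / T², so
R_S2578/R_S9155 = √(1.02×10^3) / (2.00)² = 31.94 / 4.000 = 7.984.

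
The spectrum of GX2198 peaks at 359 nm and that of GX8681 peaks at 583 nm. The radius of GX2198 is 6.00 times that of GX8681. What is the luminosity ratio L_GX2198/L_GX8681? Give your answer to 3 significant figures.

250

Wien's law gives T ∝ 1/λ_max, so T_GX2198/T_GX8681 = λ_GX8681/λ_GX2198 = 583/359 = 1.624.
Then L ∝ R²T⁴ gives L_GX2198/L_GX8681 = (6.00)² × (1.624)⁴ = 36.00 × 6.955 = 250.4.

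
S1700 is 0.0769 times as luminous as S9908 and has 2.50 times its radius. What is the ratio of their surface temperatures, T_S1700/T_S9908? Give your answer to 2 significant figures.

0.33

L ∝ R²T⁴ gives T ∝ (L/R²)^(1/4), so
T_S1700/T_S9908 = (0.0769 / 2.50²)^(1/4) = (0.01230)^(1/4) = 0.3331.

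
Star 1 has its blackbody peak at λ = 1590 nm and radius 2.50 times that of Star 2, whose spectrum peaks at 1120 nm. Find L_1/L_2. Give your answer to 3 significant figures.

1.54

Wien's law gives T ∝ 1/λ_max, so T_1/T_2 = λ_2/λ_1 = 1120/1590 = 0.7044.
Then L ∝ R²T⁴ gives L_1/L_2 = (2.50)² × (0.7044)⁴ = 6.250 × 0.2462 = 1.539.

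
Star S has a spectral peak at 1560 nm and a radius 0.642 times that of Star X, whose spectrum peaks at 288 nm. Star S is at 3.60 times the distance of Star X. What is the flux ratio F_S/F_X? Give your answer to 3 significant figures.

Wien's law: T_S/T_X = λ_X/λ_S = 288/1560 = 0.1846.
L_S/L_X = (R_S/R_X)²(T_S/T_X)⁴ = (0.642)²(0.1846)⁴ = 4.788×10^-4.
F_S/F_X = (L_S/L_X)/(d_S/d_X)² = 4.788×10^-4/(3.60)² = 3.694×10^-5.

3.69×10^-5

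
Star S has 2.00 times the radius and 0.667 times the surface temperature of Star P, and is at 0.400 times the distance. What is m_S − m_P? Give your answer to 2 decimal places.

L_S/L_P = (2.00)²(0.667)⁴ = 0.7917.
F_S/F_P = (L_S/L_P)/(d_S/d_P)² = 0.7917/0.1600 = 4.948.
m_S − m_P = −2.5 log₁₀(4.948) = -1.74.

-1.74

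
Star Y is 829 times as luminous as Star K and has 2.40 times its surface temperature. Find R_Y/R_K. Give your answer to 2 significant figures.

L ∝ R²T⁴ gives R ∝ √L / T², so
R_Y/R_K = √(829) / (2.40)² = 28.79 / 5.760 = 4.999.

5.0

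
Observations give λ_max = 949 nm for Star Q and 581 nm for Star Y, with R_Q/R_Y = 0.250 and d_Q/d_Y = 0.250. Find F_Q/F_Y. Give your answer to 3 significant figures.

0.140

Wien's law: T_Q/T_Y = λ_Y/λ_Q = 581/949 = 0.6122.
L_Q/L_Y = (R_Q/R_Y)²(T_Q/T_Y)⁴ = (0.250)²(0.6122)⁴ = 0.008781.
F_Q/F_Y = (L_Q/L_Y)/(d_Q/d_Y)² = 0.008781/(0.250)² = 0.1405.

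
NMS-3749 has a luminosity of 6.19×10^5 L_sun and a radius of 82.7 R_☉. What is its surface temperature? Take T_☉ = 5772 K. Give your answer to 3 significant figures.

T/T_☉ = (L/L_☉)^(1/4) / (R/R_☉)^(1/2)
T = 5772 × (6.19×10^5)^(1/4) / √(82.7) = 5772 × 28.05 / 9.094 = 1.780×10^4 K.

1.78×10^4 K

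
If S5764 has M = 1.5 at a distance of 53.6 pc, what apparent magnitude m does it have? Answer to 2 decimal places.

5.15

m = M + 5 log₁₀(d/10 pc) = 1.5 + 5 log₁₀(53.6/10)
  = 1.5 + 5 × 0.729 = 1.5 + 3.65 = 5.15.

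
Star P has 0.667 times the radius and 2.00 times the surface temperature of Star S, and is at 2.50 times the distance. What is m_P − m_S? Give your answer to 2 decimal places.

-0.14

L_P/L_S = (0.667)²(2.00)⁴ = 7.118.
F_P/F_S = (L_P/L_S)/(d_P/d_S)² = 7.118/6.250 = 1.139.
m_P − m_S = −2.5 log₁₀(1.139) = -0.14.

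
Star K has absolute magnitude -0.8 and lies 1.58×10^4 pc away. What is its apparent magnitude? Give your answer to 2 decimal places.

m = M + 5 log₁₀(d/10 pc) = -0.8 + 5 log₁₀(1.58×10^4/10)
  = -0.8 + 5 × 3.199 = -0.8 + 15.99 = 15.19.

15.19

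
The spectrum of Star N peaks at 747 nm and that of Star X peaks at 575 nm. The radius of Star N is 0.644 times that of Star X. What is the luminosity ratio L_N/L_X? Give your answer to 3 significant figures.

Wien's law gives T ∝ 1/λ_max, so T_N/T_X = λ_X/λ_N = 575/747 = 0.7697.
Then L ∝ R²T⁴ gives L_N/L_X = (0.644)² × (0.7697)⁴ = 0.4147 × 0.3511 = 0.1456.

0.146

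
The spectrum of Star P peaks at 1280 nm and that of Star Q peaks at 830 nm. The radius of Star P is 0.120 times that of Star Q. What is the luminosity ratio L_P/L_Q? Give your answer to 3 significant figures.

0.00255

Wien's law gives T ∝ 1/λ_max, so T_P/T_Q = λ_Q/λ_P = 830/1280 = 0.6484.
Then L ∝ R²T⁴ gives L_P/L_Q = (0.120)² × (0.6484)⁴ = 0.01440 × 0.1768 = 0.002546.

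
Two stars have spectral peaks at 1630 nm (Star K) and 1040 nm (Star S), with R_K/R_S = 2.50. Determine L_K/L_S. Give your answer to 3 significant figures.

1.04

Wien's law gives T ∝ 1/λ_max, so T_K/T_S = λ_S/λ_K = 1040/1630 = 0.6380.
Then L ∝ R²T⁴ gives L_K/L_S = (2.50)² × (0.6380)⁴ = 6.250 × 0.1657 = 1.036.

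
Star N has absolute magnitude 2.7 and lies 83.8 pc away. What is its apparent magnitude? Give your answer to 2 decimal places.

m = M + 5 log₁₀(d/10 pc) = 2.7 + 5 log₁₀(83.8/10)
  = 2.7 + 5 × 0.923 = 2.7 + 4.62 = 7.32.

7.32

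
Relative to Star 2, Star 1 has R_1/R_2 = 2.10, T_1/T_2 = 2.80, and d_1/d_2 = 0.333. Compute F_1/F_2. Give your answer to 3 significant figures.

2.44×10^3

L_1/L_2 = (R_1/R_2)²(T_1/T_2)⁴ = (2.10)² × (2.80)⁴ = 271.1.
F_1/F_2 = (L_1/L_2)/(d_1/d_2)² = 271.1 / (0.333)² = 2444.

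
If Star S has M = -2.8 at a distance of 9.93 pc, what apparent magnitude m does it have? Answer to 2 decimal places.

m = M + 5 log₁₀(d/10 pc) = -2.8 + 5 log₁₀(9.93/10)
  = -2.8 + 5 × -0.003 = -2.8 + -0.02 = -2.82.

-2.82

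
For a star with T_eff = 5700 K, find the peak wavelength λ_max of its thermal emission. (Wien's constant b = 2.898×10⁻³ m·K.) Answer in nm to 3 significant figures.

λ_max = b/T = 2.898×10⁻³ / 5700 = 5.08×10^-7 m = 508.4 nm.

508 nm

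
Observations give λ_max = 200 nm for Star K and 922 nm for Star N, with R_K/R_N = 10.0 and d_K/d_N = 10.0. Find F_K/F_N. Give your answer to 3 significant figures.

452

Wien's law: T_K/T_N = λ_N/λ_K = 922/200 = 4.610.
L_K/L_N = (R_K/R_N)²(T_K/T_N)⁴ = (10.0)²(4.610)⁴ = 4.517×10^4.
F_K/F_N = (L_K/L_N)/(d_K/d_N)² = 4.517×10^4/(10.0)² = 451.7.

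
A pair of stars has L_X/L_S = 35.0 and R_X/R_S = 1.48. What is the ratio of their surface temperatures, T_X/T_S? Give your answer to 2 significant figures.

2.0

L ∝ R²T⁴ gives T ∝ (L/R²)^(1/4), so
T_X/T_S = (35.0 / 1.48²)^(1/4) = (15.98)^(1/4) = 1.999.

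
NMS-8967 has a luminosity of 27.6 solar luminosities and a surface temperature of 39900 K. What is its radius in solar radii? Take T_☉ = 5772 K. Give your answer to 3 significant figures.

0.110 solar radii

R/R_☉ = √(L/L_☉) / (T/T_☉)² = √(27.6) / (6.913)²
       = 5.254 / 47.79 = 0.1099.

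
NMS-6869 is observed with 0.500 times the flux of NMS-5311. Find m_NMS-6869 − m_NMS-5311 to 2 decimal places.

m_NMS-6869 − m_NMS-5311 = −2.5 log₁₀(F_NMS-6869/F_NMS-5311) = −2.5 log₁₀(0.500) = −2.5 × (-0.301) = 0.753.

0.75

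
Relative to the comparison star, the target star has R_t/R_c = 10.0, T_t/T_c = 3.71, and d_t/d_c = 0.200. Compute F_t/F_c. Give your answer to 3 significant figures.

4.74×10^5

L_t/L_c = (R_t/R_c)²(T_t/T_c)⁴ = (10.0)² × (3.71)⁴ = 1.895×10^4.
F_t/F_c = (L_t/L_c)/(d_t/d_c)² = 1.895×10^4 / (0.200)² = 4.736×10^5.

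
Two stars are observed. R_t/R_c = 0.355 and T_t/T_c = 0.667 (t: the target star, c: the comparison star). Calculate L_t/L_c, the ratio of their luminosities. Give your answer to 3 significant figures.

From the Stefan–Boltzmann law, L ∝ R²T⁴, so
L_t/L_c = (R_t/R_c)² (T_t/T_c)⁴ = (0.355)² × (0.667)⁴ = 0.1260 × 0.1979 = 0.02494.

0.0249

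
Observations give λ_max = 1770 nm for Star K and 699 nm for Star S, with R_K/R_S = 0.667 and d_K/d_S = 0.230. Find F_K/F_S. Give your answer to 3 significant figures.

Wien's law: T_K/T_S = λ_S/λ_K = 699/1770 = 0.3949.
L_K/L_S = (R_K/R_S)²(T_K/T_S)⁴ = (0.667)²(0.3949)⁴ = 0.01082.
F_K/F_S = (L_K/L_S)/(d_K/d_S)² = 0.01082/(0.230)² = 0.2046.

0.205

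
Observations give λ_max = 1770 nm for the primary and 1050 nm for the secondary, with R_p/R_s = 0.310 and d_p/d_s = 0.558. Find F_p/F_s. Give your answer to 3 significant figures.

Wien's law: T_p/T_s = λ_s/λ_p = 1050/1770 = 0.5932.
L_p/L_s = (R_p/R_s)²(T_p/T_s)⁴ = (0.310)²(0.5932)⁴ = 0.01190.
F_p/F_s = (L_p/L_s)/(d_p/d_s)² = 0.01190/(0.558)² = 0.03822.

0.0382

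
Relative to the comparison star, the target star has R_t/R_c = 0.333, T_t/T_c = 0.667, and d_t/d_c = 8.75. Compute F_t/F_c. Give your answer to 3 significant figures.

L_t/L_c = (R_t/R_c)²(T_t/T_c)⁴ = (0.333)² × (0.667)⁴ = 0.02195.
F_t/F_c = (L_t/L_c)/(d_t/d_c)² = 0.02195 / (8.75)² = 2.867×10^-4.

2.87×10^-4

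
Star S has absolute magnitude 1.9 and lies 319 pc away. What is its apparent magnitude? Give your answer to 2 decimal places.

m = M + 5 log₁₀(d/10 pc) = 1.9 + 5 log₁₀(319/10)
  = 1.9 + 5 × 1.504 = 1.9 + 7.52 = 9.42.

9.42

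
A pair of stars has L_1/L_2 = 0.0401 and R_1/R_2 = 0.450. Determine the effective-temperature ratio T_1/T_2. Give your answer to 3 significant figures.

0.667

L ∝ R²T⁴ gives T ∝ (L/R²)^(1/4), so
T_1/T_2 = (0.0401 / 0.450²)^(1/4) = (0.1980)^(1/4) = 0.6671.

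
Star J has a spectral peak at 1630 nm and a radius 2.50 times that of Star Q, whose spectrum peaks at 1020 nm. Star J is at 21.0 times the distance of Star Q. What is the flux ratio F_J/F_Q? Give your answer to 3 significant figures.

Wien's law: T_J/T_Q = λ_Q/λ_J = 1020/1630 = 0.6258.
L_J/L_Q = (R_J/R_Q)²(T_J/T_Q)⁴ = (2.50)²(0.6258)⁴ = 0.9584.
F_J/F_Q = (L_J/L_Q)/(d_J/d_Q)² = 0.9584/(21.0)² = 0.002173.

0.00217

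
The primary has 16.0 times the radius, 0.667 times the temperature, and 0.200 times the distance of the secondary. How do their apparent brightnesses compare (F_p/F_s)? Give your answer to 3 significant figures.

1.27×10^3

L_p/L_s = (R_p/R_s)²(T_p/T_s)⁴ = (16.0)² × (0.667)⁴ = 50.67.
F_p/F_s = (L_p/L_s)/(d_p/d_s)² = 50.67 / (0.200)² = 1267.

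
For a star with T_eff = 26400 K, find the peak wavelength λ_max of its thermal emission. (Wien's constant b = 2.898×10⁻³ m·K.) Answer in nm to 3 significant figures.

110 nm

λ_max = b/T = 2.898×10⁻³ / 26400 = 1.10×10^-7 m = 109.8 nm.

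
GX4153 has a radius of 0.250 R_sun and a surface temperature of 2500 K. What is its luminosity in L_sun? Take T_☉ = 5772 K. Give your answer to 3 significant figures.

0.00220 L_sun

L/L_☉ = (R/R_☉)² (T/T_☉)⁴ = (0.250)² × (2500/5772)⁴
       = 0.06250 × (0.4331)⁴ = 0.06250 × 0.03519 = 0.002200.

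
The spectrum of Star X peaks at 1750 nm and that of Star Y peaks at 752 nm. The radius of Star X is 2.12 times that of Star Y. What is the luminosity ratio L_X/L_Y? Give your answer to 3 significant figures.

0.153

Wien's law gives T ∝ 1/λ_max, so T_X/T_Y = λ_Y/λ_X = 752/1750 = 0.4297.
Then L ∝ R²T⁴ gives L_X/L_Y = (2.12)² × (0.4297)⁴ = 4.494 × 0.03410 = 0.1532.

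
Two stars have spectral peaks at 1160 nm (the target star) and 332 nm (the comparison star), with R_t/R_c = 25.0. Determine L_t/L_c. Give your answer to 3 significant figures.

Wien's law gives T ∝ 1/λ_max, so T_t/T_c = λ_c/λ_t = 332/1160 = 0.2862.
Then L ∝ R²T⁴ gives L_t/L_c = (25.0)² × (0.2862)⁴ = 625.0 × 0.006710 = 4.194.

4.19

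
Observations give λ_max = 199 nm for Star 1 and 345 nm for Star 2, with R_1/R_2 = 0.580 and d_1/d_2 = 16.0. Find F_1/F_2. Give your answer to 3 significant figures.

0.0119

Wien's law: T_1/T_2 = λ_2/λ_1 = 345/199 = 1.734.
L_1/L_2 = (R_1/R_2)²(T_1/T_2)⁴ = (0.580)²(1.734)⁴ = 3.039.
F_1/F_2 = (L_1/L_2)/(d_1/d_2)² = 3.039/(16.0)² = 0.01187.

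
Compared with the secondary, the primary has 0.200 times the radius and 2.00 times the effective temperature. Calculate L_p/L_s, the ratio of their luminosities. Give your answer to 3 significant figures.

From the Stefan–Boltzmann law, L ∝ R²T⁴, so
L_p/L_s = (R_p/R_s)² (T_p/T_s)⁴ = (0.200)² × (2.00)⁴ = 0.04000 × 16.00 = 0.6400.

0.640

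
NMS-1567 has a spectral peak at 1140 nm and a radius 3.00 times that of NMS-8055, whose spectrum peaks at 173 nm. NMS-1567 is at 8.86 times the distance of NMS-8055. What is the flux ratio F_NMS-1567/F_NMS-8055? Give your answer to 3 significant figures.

6.08×10^-5

Wien's law: T_NMS-1567/T_NMS-8055 = λ_NMS-8055/λ_NMS-1567 = 173/1140 = 0.1518.
L_NMS-1567/L_NMS-8055 = (R_NMS-1567/R_NMS-8055)²(T_NMS-1567/T_NMS-8055)⁴ = (3.00)²(0.1518)⁴ = 0.004773.
F_NMS-1567/F_NMS-8055 = (L_NMS-1567/L_NMS-8055)/(d_NMS-1567/d_NMS-8055)² = 0.004773/(8.86)² = 6.081×10^-5.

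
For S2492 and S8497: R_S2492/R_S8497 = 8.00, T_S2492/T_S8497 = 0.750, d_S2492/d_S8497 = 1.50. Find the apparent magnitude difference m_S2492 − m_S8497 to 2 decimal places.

L_S2492/L_S8497 = (8.00)²(0.750)⁴ = 20.25.
F_S2492/F_S8497 = (L_S2492/L_S8497)/(d_S2492/d_S8497)² = 20.25/2.250 = 9.000.
m_S2492 − m_S8497 = −2.5 log₁₀(9.000) = -2.39.

-2.39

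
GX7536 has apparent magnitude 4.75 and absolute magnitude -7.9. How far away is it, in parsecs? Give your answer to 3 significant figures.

3.39×10^3 pc

m − M = 5 log₁₀(d/10 pc)
4.75 − (-7.9) = 12.65 = 5 log₁₀(d/10)
d = 10 × 10^(12.65/5) = 10 × 10^2.530 = 3388 pc.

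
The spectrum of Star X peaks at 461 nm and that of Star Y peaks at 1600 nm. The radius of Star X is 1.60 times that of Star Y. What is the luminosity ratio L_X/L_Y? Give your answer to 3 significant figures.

Wien's law gives T ∝ 1/λ_max, so T_X/T_Y = λ_Y/λ_X = 1600/461 = 3.471.
Then L ∝ R²T⁴ gives L_X/L_Y = (1.60)² × (3.471)⁴ = 2.560 × 145.1 = 371.5.

371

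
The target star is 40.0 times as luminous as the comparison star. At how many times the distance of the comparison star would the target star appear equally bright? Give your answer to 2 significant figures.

6.3

Equal flux requires L_t/d_t² = L_c/d_c², so d_t/d_c = √(L_t/L_c)
= √(40.0) = 6.325.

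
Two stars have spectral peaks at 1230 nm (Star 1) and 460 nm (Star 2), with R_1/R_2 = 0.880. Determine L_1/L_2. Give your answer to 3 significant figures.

Wien's law gives T ∝ 1/λ_max, so T_1/T_2 = λ_2/λ_1 = 460/1230 = 0.3740.
Then L ∝ R²T⁴ gives L_1/L_2 = (0.880)² × (0.3740)⁴ = 0.7744 × 0.01956 = 0.01515.

0.0151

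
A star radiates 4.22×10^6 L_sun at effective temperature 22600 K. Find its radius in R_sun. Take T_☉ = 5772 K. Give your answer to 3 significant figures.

134 R_sun

R/R_☉ = √(L/L_☉) / (T/T_☉)² = √(4.22×10^6) / (3.915)²
       = 2054 / 15.33 = 134.0.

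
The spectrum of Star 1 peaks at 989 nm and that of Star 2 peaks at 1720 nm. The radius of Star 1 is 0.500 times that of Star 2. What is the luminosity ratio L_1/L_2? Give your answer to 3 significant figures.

Wien's law gives T ∝ 1/λ_max, so T_1/T_2 = λ_2/λ_1 = 1720/989 = 1.739.
Then L ∝ R²T⁴ gives L_1/L_2 = (0.500)² × (1.739)⁴ = 0.2500 × 9.148 = 2.287.

2.29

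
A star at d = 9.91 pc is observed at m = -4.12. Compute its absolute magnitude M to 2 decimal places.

M = m − 5 log₁₀(d/10 pc) = -4.12 − 5 log₁₀(9.91/10)
  = -4.12 − 5 × -0.004 = -4.12 − -0.02 = -4.10.

-4.10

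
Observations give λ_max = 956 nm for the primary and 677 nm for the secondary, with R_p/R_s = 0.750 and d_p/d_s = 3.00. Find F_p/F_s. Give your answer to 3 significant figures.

0.0157

Wien's law: T_p/T_s = λ_s/λ_p = 677/956 = 0.7082.
L_p/L_s = (R_p/R_s)²(T_p/T_s)⁴ = (0.750)²(0.7082)⁴ = 0.1415.
F_p/F_s = (L_p/L_s)/(d_p/d_s)² = 0.1415/(3.00)² = 0.01572.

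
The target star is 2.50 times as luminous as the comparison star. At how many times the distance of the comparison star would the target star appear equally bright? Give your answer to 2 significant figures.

Equal flux requires L_t/d_t² = L_c/d_c², so d_t/d_c = √(L_t/L_c)
= √(2.50) = 1.581.

1.6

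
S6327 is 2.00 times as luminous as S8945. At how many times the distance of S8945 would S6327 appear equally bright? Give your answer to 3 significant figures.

Equal flux requires L_S6327/d_S6327² = L_S8945/d_S8945², so d_S6327/d_S8945 = √(L_S6327/L_S8945)
= √(2.00) = 1.414.

1.41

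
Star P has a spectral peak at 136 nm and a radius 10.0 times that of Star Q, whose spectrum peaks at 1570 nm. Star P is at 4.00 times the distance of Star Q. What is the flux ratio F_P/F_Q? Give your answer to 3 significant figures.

Wien's law: T_P/T_Q = λ_Q/λ_P = 1570/136 = 11.54.
L_P/L_Q = (R_P/R_Q)²(T_P/T_Q)⁴ = (10.0)²(11.54)⁴ = 1.776×10^6.
F_P/F_Q = (L_P/L_Q)/(d_P/d_Q)² = 1.776×10^6/(4.00)² = 1.110×10^5.

1.11×10^5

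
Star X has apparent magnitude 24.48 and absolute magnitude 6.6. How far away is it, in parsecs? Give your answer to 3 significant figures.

3.77×10^4 pc

m − M = 5 log₁₀(d/10 pc)
24.48 − (6.6) = 17.88 = 5 log₁₀(d/10)
d = 10 × 10^(17.88/5) = 10 × 10^3.576 = 3.767×10^4 pc.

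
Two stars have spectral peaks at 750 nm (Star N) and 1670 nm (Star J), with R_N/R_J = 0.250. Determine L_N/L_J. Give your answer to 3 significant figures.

Wien's law gives T ∝ 1/λ_max, so T_N/T_J = λ_J/λ_N = 1670/750 = 2.227.
Then L ∝ R²T⁴ gives L_N/L_J = (0.250)² × (2.227)⁴ = 0.06250 × 24.58 = 1.536.

1.54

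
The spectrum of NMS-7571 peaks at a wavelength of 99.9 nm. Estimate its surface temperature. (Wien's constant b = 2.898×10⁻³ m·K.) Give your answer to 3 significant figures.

2.90×10^4 K

T = b/λ_max = 2.898×10⁻³ / (99.9×10⁻⁹) = 2.901×10^4 K.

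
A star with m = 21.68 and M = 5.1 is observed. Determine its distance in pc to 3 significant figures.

m − M = 5 log₁₀(d/10 pc)
21.68 − (5.1) = 16.58 = 5 log₁₀(d/10)
d = 10 × 10^(16.58/5) = 10 × 10^3.316 = 2.070×10^4 pc.

2.07×10^4 pc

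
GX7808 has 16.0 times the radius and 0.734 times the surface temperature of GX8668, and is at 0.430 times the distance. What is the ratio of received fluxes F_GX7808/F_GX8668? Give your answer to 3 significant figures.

402

L_GX7808/L_GX8668 = (R_GX7808/R_GX8668)²(T_GX7808/T_GX8668)⁴ = (16.0)² × (0.734)⁴ = 74.31.
F_GX7808/F_GX8668 = (L_GX7808/L_GX8668)/(d_GX7808/d_GX8668)² = 74.31 / (0.430)² = 401.9.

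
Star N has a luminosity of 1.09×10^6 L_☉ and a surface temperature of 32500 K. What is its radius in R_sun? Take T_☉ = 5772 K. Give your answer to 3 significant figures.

32.9 R_sun

R/R_☉ = √(L/L_☉) / (T/T_☉)² = √(1.09×10^6) / (5.631)²
       = 1044 / 31.70 = 32.93.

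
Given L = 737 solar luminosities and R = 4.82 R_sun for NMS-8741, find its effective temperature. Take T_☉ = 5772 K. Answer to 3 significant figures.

T/T_☉ = (L/L_☉)^(1/4) / (R/R_☉)^(1/2)
T = 5772 × (737)^(1/4) / √(4.82) = 5772 × 5.210 / 2.195 = 1.370×10^4 K.

1.37×10^4 K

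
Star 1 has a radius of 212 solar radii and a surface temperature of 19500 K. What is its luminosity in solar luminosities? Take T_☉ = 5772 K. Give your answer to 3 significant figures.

L/L_☉ = (R/R_☉)² (T/T_☉)⁴ = (212)² × (19500/5772)⁴
       = 4.494×10^4 × (3.378)⁴ = 4.494×10^4 × 130.3 = 5.855×10^6.

5.85×10^6 solar luminosities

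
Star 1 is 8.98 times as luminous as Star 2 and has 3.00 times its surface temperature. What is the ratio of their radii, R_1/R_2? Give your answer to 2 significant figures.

0.33

L ∝ R²T⁴ gives R ∝ √L / T², so
R_1/R_2 = √(8.98) / (3.00)² = 2.997 / 9.000 = 0.3330.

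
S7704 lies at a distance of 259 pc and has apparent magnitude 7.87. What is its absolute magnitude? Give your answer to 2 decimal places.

0.80

M = m − 5 log₁₀(d/10 pc) = 7.87 − 5 log₁₀(259/10)
  = 7.87 − 5 × 1.413 = 7.87 − 7.07 = 0.80.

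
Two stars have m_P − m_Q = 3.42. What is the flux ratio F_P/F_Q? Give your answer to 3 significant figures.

F_P/F_Q = 10^(−(m_P − m_Q)/2.5) = 10^(-3.42/2.5) = 10^-1.368 = 0.04285.

0.0429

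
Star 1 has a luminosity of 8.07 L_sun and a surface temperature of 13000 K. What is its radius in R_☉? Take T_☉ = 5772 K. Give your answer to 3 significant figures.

R/R_☉ = √(L/L_☉) / (T/T_☉)² = √(8.07) / (2.252)²
       = 2.841 / 5.073 = 0.5600.

0.560 R_☉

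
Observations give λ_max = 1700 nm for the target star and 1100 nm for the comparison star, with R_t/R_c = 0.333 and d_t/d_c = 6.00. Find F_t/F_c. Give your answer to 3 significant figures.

5.40×10^-4

Wien's law: T_t/T_c = λ_c/λ_t = 1100/1700 = 0.6471.
L_t/L_c = (R_t/R_c)²(T_t/T_c)⁴ = (0.333)²(0.6471)⁴ = 0.01944.
F_t/F_c = (L_t/L_c)/(d_t/d_c)² = 0.01944/(6.00)² = 5.400×10^-4.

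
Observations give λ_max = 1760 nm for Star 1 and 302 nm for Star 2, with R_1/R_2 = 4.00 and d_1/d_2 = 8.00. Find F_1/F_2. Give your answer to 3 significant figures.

2.17×10^-4

Wien's law: T_1/T_2 = λ_2/λ_1 = 302/1760 = 0.1716.
L_1/L_2 = (R_1/R_2)²(T_1/T_2)⁴ = (4.00)²(0.1716)⁴ = 0.01387.
F_1/F_2 = (L_1/L_2)/(d_1/d_2)² = 0.01387/(8.00)² = 2.167×10^-4.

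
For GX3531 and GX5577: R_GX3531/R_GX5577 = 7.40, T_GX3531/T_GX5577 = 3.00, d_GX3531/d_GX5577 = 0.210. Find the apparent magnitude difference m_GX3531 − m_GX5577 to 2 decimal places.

-12.51

L_GX3531/L_GX5577 = (7.40)²(3.00)⁴ = 4436.
F_GX3531/F_GX5577 = (L_GX3531/L_GX5577)/(d_GX3531/d_GX5577)² = 4436/0.04410 = 1.006×10^5.
m_GX3531 − m_GX5577 = −2.5 log₁₀(1.006×10^5) = -12.51.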